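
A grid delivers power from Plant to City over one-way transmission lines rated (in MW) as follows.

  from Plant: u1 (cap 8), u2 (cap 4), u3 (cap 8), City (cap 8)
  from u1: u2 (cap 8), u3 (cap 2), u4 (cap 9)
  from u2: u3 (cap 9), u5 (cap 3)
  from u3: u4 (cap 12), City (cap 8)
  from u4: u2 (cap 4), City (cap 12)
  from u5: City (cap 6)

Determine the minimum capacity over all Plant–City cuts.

Augment Plant→City: bottleneck 8, flow now 8.
Augment Plant→u3→City: bottleneck 8, flow now 16.
Augment Plant→u1→u4→City: bottleneck 8, flow now 24.
Augment Plant→u2→u5→City: bottleneck 3, flow now 27.
Augment Plant→u2→u3→u4→City: bottleneck 1, flow now 28.
No augmenting path remains; maximum flow = 28.
By max-flow min-cut, the minimum cut capacity equals the max flow.
In the residual graph, reachable from Plant: {Plant}.
Min-cut edges: Plant→u1 (8), Plant→u2 (4), Plant→u3 (8), Plant→City (8); capacity 8 + 4 + 8 + 8 = 28.

28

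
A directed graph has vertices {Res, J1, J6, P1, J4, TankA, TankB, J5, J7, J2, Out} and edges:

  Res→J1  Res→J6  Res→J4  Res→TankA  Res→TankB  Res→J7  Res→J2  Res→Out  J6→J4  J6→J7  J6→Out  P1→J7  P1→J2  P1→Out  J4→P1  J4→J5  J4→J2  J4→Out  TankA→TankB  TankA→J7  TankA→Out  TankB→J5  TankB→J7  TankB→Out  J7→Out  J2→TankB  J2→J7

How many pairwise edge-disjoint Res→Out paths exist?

Assign every edge capacity 1; by Menger, the answer equals the max flow.
Path Res→Out (+1); total 1.
Path Res→J6→Out (+1); total 2.
Path Res→J4→Out (+1); total 3.
Path Res→TankA→Out (+1); total 4.
Path Res→TankB→Out (+1); total 5.
Path Res→J7→Out (+1); total 6.
No residual Res→Out path; max flow = 6.
Certifying cut of size 6: {J7→Out, Res→J4, Res→J6, Res→Out, Res→TankA, TankB→Out}.

6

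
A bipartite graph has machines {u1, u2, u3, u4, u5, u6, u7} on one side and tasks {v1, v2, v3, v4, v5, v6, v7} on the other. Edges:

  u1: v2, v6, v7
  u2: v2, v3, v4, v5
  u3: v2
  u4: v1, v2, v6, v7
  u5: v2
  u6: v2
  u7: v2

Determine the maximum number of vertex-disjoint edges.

Unit-capacity flow: source→left, listed edges, right→sink; max matching = max flow.
Augmenting path u1→v2 (+1); matched 1.
Augmenting path u2→v3 (+1); matched 2.
Augmenting path u4→v1 (+1); matched 3.
Augmenting path u3→v2→u1→v6 (+1); matched 4.
No augmenting path remains; maximum matching = 4.
König certificate: {u1, u2, u4, v2} is a vertex cover of size 4 (every listed pair touches it), so no matching can be larger.

4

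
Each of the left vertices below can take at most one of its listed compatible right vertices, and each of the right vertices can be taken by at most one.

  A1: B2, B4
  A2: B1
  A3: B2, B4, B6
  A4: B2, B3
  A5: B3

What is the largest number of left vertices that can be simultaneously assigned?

Unit-capacity flow: source→left, listed edges, right→sink; max matching = max flow.
Augmenting path A1→B2 (+1); matched 1.
Augmenting path A2→B1 (+1); matched 2.
Augmenting path A3→B4 (+1); matched 3.
Augmenting path A4→B3 (+1); matched 4.
Augmenting path A5→B3→A4→B2→A1→B4→A3→B6 (+1); matched 5.
No augmenting path remains; maximum matching = 5.
König certificate: {A1, A2, A3, A4, A5} is a vertex cover of size 5 (every listed pair touches it), so no matching can be larger.

5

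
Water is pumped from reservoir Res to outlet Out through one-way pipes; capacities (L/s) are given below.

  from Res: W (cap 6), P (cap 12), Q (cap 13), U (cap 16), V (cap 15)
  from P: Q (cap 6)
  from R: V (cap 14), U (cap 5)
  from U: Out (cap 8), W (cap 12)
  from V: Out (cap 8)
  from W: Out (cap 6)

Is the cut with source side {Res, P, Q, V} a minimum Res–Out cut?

Given cut capacity: 16 + 6 + 8 = 30.
Augment Res→U→Out: bottleneck 8, flow now 8.
Augment Res→V→Out: bottleneck 8, flow now 16.
Augment Res→W→Out: bottleneck 6, flow now 22.
No augmenting path remains; maximum flow = 22.
In the residual graph, reachable from Res: {Res, P, Q, U, V, W}.
Min-cut edges: U→Out (8), V→Out (8), W→Out (6); capacity 8 + 8 + 6 = 22.
Cut capacity 30 exceeds the max flow 22, so it is not minimum.

No — its capacity is 30, but the minimum cut has capacity 22.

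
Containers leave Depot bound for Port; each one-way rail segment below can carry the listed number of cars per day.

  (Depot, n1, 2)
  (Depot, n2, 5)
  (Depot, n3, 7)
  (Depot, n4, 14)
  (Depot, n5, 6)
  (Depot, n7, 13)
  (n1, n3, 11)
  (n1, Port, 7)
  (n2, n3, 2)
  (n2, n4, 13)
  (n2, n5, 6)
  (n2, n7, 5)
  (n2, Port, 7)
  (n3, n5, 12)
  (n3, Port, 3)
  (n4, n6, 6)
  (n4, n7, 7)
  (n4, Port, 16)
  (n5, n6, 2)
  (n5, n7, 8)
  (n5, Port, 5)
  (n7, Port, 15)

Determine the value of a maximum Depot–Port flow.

Augment Depot→n1→Port: bottleneck 2, flow now 2.
Augment Depot→n2→Port: bottleneck 5, flow now 7.
Augment Depot→n3→Port: bottleneck 3, flow now 10.
Augment Depot→n4→Port: bottleneck 14, flow now 24.
Augment Depot→n5→Port: bottleneck 5, flow now 29.
Augment Depot→n7→Port: bottleneck 13, flow now 42.
Augment Depot→n5→n7→Port: bottleneck 1, flow now 43.
Augment Depot→n3→n5→n7→Port: bottleneck 1, flow now 44.
No augmenting path remains; maximum flow = 44.
In the residual graph, reachable from Depot: {Depot, n3, n5, n6, n7}.
Min-cut edges: Depot→n1 (2), Depot→n2 (5), Depot→n4 (14), n3→Port (3), n5→Port (5), n7→Port (15); capacity 2 + 5 + 14 + 3 + 5 + 15 = 44.
This cut is saturated, so no flow can exceed 44.

44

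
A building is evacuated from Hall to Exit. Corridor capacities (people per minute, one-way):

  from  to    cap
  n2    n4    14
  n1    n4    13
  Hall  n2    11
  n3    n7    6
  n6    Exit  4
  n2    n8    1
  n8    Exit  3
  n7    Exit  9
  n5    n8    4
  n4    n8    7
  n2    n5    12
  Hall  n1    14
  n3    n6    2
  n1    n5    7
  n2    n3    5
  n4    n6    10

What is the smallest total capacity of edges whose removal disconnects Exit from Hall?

12

Augment Hall→n2→n8→Exit: bottleneck 1, flow now 1.
Augment Hall→n1→n4→n6→Exit: bottleneck 4, flow now 5.
Augment Hall→n1→n4→n8→Exit: bottleneck 2, flow now 7.
Augment Hall→n2→n3→n7→Exit: bottleneck 5, flow now 12.
No augmenting path remains; maximum flow = 12.
By max-flow min-cut, the minimum cut capacity equals the max flow.
In the residual graph, reachable from Hall: {Hall, n1, n2, n4, n5, n6, n8}.
Min-cut edges: n2→n3 (5), n6→Exit (4), n8→Exit (3); capacity 5 + 4 + 3 = 12.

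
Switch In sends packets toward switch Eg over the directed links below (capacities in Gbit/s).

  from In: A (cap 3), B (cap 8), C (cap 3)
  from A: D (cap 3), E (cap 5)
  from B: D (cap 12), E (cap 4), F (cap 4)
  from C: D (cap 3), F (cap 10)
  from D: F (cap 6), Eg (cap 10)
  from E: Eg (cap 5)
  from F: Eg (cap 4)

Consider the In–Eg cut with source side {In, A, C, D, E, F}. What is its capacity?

Edges leaving {In, A, C, D, E, F}: In→B (8), D→Eg (10), E→Eg (5), F→Eg (4).
Cut capacity = 8 + 10 + 5 + 4 = 27.

27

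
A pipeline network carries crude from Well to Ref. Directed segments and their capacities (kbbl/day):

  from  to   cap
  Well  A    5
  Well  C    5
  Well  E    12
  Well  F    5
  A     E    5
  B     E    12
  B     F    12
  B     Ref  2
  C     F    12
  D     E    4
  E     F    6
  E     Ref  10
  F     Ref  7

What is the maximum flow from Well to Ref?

17

Augment Well→E→Ref: bottleneck 10, flow now 10.
Augment Well→F→Ref: bottleneck 5, flow now 15.
Augment Well→C→F→Ref: bottleneck 2, flow now 17.
No augmenting path remains; maximum flow = 17.
In the residual graph, reachable from Well: {Well, A, C, E, F}.
Min-cut edges: E→Ref (10), F→Ref (7); capacity 10 + 7 = 17.
This cut is saturated, so no flow can exceed 17.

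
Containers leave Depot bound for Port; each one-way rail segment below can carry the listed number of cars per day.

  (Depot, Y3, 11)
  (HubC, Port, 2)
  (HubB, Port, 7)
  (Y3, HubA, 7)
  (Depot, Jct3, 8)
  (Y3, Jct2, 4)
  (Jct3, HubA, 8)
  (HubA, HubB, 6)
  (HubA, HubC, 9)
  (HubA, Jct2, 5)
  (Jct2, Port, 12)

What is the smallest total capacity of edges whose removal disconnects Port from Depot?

Augment Depot→Y3→Jct2→Port: bottleneck 4, flow now 4.
Augment Depot→Jct3→HubA→HubB→Port: bottleneck 6, flow now 10.
Augment Depot→Jct3→HubA→HubC→Port: bottleneck 2, flow now 12.
Augment Depot→Y3→HubA→Jct2→Port: bottleneck 5, flow now 17.
No augmenting path remains; maximum flow = 17.
By max-flow min-cut, the minimum cut capacity equals the max flow.
In the residual graph, reachable from Depot: {Depot, Jct3, Y3, HubA, HubC}.
Min-cut edges: Y3→Jct2 (4), HubA→HubB (6), HubA→Jct2 (5), HubC→Port (2); capacity 4 + 6 + 5 + 2 = 17.

17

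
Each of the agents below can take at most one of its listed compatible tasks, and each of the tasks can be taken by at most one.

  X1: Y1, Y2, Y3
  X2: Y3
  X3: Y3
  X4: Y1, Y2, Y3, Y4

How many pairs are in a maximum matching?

3

Unit-capacity flow: source→left, listed edges, right→sink; max matching = max flow.
Augmenting path X1→Y1 (+1); matched 1.
Augmenting path X2→Y3 (+1); matched 2.
Augmenting path X4→Y2 (+1); matched 3.
No augmenting path remains; maximum matching = 3.
König certificate: {X1, X4, Y3} is a vertex cover of size 3 (every listed pair touches it), so no matching can be larger.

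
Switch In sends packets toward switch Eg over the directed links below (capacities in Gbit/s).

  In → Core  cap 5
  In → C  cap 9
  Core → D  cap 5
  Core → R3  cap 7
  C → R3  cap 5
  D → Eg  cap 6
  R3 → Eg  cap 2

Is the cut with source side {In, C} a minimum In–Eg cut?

Given cut capacity: 5 + 5 = 10.
Augment In→Core→D→Eg: bottleneck 5, flow now 5.
Augment In→C→R3→Eg: bottleneck 2, flow now 7.
No augmenting path remains; maximum flow = 7.
In the residual graph, reachable from In: {In, C, R3}.
Min-cut edges: In→Core (5), R3→Eg (2); capacity 5 + 2 = 7.
Cut capacity 10 exceeds the max flow 7, so it is not minimum.

No — its capacity is 10, but the minimum cut has capacity 7.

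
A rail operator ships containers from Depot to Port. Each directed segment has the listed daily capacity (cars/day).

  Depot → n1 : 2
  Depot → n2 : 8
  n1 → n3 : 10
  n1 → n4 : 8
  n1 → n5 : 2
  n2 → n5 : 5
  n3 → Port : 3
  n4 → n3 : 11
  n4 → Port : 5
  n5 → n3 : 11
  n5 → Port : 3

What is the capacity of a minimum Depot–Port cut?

7

Augment Depot→n1→n3→Port: bottleneck 2, flow now 2.
Augment Depot→n2→n5→Port: bottleneck 3, flow now 5.
Augment Depot→n2→n5→n3→Port: bottleneck 1, flow now 6.
Augment Depot→n2→n5→n3→n1→n4→Port: bottleneck 1, flow now 7. (uses reverse residual edge)
No augmenting path remains; maximum flow = 7.
By max-flow min-cut, the minimum cut capacity equals the max flow.
In the residual graph, reachable from Depot: {Depot, n2}.
Min-cut edges: Depot→n1 (2), n2→n5 (5); capacity 2 + 5 = 7.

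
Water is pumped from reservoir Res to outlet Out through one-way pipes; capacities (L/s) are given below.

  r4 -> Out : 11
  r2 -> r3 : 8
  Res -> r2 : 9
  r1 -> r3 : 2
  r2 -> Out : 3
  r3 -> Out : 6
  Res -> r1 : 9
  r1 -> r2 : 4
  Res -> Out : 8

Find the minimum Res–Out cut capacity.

17

Augment Res→Out: bottleneck 8, flow now 8.
Augment Res→r2→Out: bottleneck 3, flow now 11.
Augment Res→r1→r3→Out: bottleneck 2, flow now 13.
Augment Res→r2→r3→Out: bottleneck 4, flow now 17.
No augmenting path remains; maximum flow = 17.
By max-flow min-cut, the minimum cut capacity equals the max flow.
In the residual graph, reachable from Res: {Res, r1, r2, r3}.
Min-cut edges: Res→Out (8), r2→Out (3), r3→Out (6); capacity 8 + 3 + 6 = 17.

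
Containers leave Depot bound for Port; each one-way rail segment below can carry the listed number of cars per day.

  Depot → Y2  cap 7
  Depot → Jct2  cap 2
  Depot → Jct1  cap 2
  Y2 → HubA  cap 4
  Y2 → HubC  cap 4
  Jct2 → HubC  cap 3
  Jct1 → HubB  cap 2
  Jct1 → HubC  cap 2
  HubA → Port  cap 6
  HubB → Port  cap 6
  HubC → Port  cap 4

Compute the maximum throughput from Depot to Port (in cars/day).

Augment Depot→Y2→HubA→Port: bottleneck 4, flow now 4.
Augment Depot→Y2→HubC→Port: bottleneck 3, flow now 7.
Augment Depot→Jct2→HubC→Port: bottleneck 1, flow now 8.
Augment Depot→Jct1→HubB→Port: bottleneck 2, flow now 10.
No augmenting path remains; maximum flow = 10.
In the residual graph, reachable from Depot: {Depot, Y2, Jct2, HubC}.
Min-cut edges: Depot→Jct1 (2), Y2→HubA (4), HubC→Port (4); capacity 2 + 4 + 4 = 10.
This cut is saturated, so no flow can exceed 10.

10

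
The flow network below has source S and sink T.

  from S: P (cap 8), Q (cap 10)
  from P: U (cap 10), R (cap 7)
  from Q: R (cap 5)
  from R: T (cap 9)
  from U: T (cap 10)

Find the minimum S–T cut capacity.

13

Augment S→P→R→T: bottleneck 7, flow now 7.
Augment S→P→U→T: bottleneck 1, flow now 8.
Augment S→Q→R→T: bottleneck 2, flow now 10.
Augment S→Q→R→P→U→T: bottleneck 3, flow now 13. (uses reverse residual edge)
No augmenting path remains; maximum flow = 13.
By max-flow min-cut, the minimum cut capacity equals the max flow.
In the residual graph, reachable from S: {S, Q}.
Min-cut edges: S→P (8), Q→R (5); capacity 8 + 5 = 13.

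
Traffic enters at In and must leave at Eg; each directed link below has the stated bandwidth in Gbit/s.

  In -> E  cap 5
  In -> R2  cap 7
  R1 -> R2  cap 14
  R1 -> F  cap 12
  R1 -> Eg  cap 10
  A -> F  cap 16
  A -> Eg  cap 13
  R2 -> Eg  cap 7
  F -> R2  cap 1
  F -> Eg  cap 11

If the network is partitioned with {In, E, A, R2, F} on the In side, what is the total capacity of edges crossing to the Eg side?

Edges leaving {In, E, A, R2, F}: A→Eg (13), R2→Eg (7), F→Eg (11).
Cut capacity = 13 + 7 + 11 = 31.

31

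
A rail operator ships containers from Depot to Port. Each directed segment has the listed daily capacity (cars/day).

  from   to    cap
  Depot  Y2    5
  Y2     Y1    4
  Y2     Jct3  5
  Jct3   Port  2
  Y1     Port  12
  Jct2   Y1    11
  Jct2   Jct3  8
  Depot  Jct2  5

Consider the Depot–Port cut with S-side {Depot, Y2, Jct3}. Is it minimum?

Given cut capacity: 5 + 4 + 2 = 11.
Augment Depot→Jct2→Y1→Port: bottleneck 5, flow now 5.
Augment Depot→Y2→Y1→Port: bottleneck 4, flow now 9.
Augment Depot→Y2→Jct3→Port: bottleneck 1, flow now 10.
No augmenting path remains; maximum flow = 10.
In the residual graph, reachable from Depot: {Depot}.
Min-cut edges: Depot→Jct2 (5), Depot→Y2 (5); capacity 5 + 5 = 10.
Cut capacity 11 exceeds the max flow 10, so it is not minimum.

No — its capacity is 11, but the minimum cut has capacity 10.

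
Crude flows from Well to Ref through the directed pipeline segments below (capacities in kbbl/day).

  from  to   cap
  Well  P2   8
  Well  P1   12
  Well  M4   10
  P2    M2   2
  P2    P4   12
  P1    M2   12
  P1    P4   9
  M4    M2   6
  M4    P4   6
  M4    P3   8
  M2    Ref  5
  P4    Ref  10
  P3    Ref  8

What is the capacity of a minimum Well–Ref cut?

Augment Well→P2→M2→Ref: bottleneck 2, flow now 2.
Augment Well→P2→P4→Ref: bottleneck 6, flow now 8.
Augment Well→P1→M2→Ref: bottleneck 3, flow now 11.
Augment Well→P1→P4→Ref: bottleneck 4, flow now 15.
Augment Well→M4→P3→Ref: bottleneck 8, flow now 23.
No augmenting path remains; maximum flow = 23.
By max-flow min-cut, the minimum cut capacity equals the max flow.
In the residual graph, reachable from Well: {Well, P2, P1, M4, M2, P4}.
Min-cut edges: M4→P3 (8), M2→Ref (5), P4→Ref (10); capacity 8 + 5 + 10 = 23.

23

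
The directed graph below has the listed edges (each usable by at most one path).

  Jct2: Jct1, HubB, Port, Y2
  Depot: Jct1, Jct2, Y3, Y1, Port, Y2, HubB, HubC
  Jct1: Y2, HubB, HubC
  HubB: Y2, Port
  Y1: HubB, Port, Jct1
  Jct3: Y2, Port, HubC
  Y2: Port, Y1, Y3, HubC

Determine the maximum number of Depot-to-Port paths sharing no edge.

5

Assign every edge capacity 1; by Menger, the answer equals the max flow.
Path Depot→Port (+1); total 1.
Path Depot→Y2→Port (+1); total 2.
Path Depot→Y1→Port (+1); total 3.
Path Depot→Jct2→Port (+1); total 4.
Path Depot→HubB→Port (+1); total 5.
No residual Depot→Port path; max flow = 5.
Certifying cut of size 5: {Depot→Jct2, Depot→Port, HubB→Port, Y1→Port, Y2→Port}.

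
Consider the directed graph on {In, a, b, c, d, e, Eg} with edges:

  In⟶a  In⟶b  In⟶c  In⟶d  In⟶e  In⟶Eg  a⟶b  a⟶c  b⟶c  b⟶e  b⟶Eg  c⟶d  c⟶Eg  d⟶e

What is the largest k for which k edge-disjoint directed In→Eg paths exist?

3

Assign every edge capacity 1; by Menger, the answer equals the max flow.
Path In→Eg (+1); total 1.
Path In→b→Eg (+1); total 2.
Path In→c→Eg (+1); total 3.
No residual In→Eg path; max flow = 3.
Certifying cut of size 3: {In→Eg, b→Eg, c→Eg}.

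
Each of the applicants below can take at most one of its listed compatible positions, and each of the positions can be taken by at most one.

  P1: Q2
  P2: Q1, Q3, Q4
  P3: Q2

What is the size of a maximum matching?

Unit-capacity flow: source→left, listed edges, right→sink; max matching = max flow.
Augmenting path P1→Q2 (+1); matched 1.
Augmenting path P2→Q1 (+1); matched 2.
No augmenting path remains; maximum matching = 2.
König certificate: {P2, Q2} is a vertex cover of size 2 (every listed pair touches it), so no matching can be larger.

2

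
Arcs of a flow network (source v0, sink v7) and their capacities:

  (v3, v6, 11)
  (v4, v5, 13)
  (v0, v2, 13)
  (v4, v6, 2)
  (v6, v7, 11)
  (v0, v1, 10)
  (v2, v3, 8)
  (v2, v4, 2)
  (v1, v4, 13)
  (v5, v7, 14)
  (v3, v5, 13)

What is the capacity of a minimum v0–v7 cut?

20

Augment v0→v1→v4→v5→v7: bottleneck 10, flow now 10.
Augment v0→v2→v3→v5→v7: bottleneck 4, flow now 14.
Augment v0→v2→v3→v6→v7: bottleneck 4, flow now 18.
Augment v0→v2→v4→v6→v7: bottleneck 2, flow now 20.
No augmenting path remains; maximum flow = 20.
By max-flow min-cut, the minimum cut capacity equals the max flow.
In the residual graph, reachable from v0: {v0, v2}.
Min-cut edges: v0→v1 (10), v2→v3 (8), v2→v4 (2); capacity 10 + 8 + 2 = 20.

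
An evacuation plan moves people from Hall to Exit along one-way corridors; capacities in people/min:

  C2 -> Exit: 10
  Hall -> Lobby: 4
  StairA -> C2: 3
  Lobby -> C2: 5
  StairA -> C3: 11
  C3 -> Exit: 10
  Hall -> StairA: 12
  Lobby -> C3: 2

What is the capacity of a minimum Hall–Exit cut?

16

Augment Hall→Lobby→C3→Exit: bottleneck 2, flow now 2.
Augment Hall→Lobby→C2→Exit: bottleneck 2, flow now 4.
Augment Hall→StairA→C3→Exit: bottleneck 8, flow now 12.
Augment Hall→StairA→C2→Exit: bottleneck 3, flow now 15.
Augment Hall→StairA→C3→Lobby→C2→Exit: bottleneck 1, flow now 16. (uses reverse residual edge)
No augmenting path remains; maximum flow = 16.
By max-flow min-cut, the minimum cut capacity equals the max flow.
In the residual graph, reachable from Hall: {Hall}.
Min-cut edges: Hall→Lobby (4), Hall→StairA (12); capacity 4 + 12 = 16.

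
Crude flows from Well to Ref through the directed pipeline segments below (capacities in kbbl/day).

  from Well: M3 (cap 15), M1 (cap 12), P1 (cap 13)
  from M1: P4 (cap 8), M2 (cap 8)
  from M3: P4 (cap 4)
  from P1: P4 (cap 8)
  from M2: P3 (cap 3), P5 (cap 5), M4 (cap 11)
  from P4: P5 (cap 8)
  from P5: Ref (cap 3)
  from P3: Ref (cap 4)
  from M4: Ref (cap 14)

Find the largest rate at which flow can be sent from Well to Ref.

11

Augment Well→M1→M2→P5→Ref: bottleneck 3, flow now 3.
Augment Well→M1→M2→P3→Ref: bottleneck 3, flow now 6.
Augment Well→M1→M2→M4→Ref: bottleneck 2, flow now 8.
Augment Well→M1→P4→P5→M2→M4→Ref: bottleneck 3, flow now 11. (uses reverse residual edge)
No augmenting path remains; maximum flow = 11.
In the residual graph, reachable from Well: {Well, M1, M3, P1, P4, P5}.
Min-cut edges: M1→M2 (8), P5→Ref (3); capacity 8 + 3 = 11.
This cut is saturated, so no flow can exceed 11.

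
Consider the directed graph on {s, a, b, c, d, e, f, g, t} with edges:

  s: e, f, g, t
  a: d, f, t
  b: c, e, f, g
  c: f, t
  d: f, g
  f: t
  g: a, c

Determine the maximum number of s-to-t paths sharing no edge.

3

Assign every edge capacity 1; by Menger, the answer equals the max flow.
Path s→t (+1); total 1.
Path s→f→t (+1); total 2.
Path s→g→a→t (+1); total 3.
No residual s→t path; max flow = 3.
Certifying cut of size 3: {s→f, s→g, s→t}.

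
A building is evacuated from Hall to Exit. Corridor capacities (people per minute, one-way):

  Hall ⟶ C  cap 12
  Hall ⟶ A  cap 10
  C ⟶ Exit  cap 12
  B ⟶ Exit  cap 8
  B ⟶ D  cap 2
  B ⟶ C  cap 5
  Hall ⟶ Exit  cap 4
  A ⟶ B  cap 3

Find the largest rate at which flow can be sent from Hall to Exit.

19

Augment Hall→Exit: bottleneck 4, flow now 4.
Augment Hall→C→Exit: bottleneck 12, flow now 16.
Augment Hall→A→B→Exit: bottleneck 3, flow now 19.
No augmenting path remains; maximum flow = 19.
In the residual graph, reachable from Hall: {Hall, A}.
Min-cut edges: Hall→C (12), Hall→Exit (4), A→B (3); capacity 12 + 4 + 3 = 19.
This cut is saturated, so no flow can exceed 19.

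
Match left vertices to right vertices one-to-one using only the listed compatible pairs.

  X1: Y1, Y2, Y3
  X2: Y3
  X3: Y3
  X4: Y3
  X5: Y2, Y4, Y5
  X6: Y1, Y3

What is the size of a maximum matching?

4

Unit-capacity flow: source→left, listed edges, right→sink; max matching = max flow.
Augmenting path X1→Y1 (+1); matched 1.
Augmenting path X2→Y3 (+1); matched 2.
Augmenting path X5→Y2 (+1); matched 3.
Augmenting path X6→Y1→X1→Y2→X5→Y4 (+1); matched 4.
No augmenting path remains; maximum matching = 4.
König certificate: {X1, X5, X6, Y3} is a vertex cover of size 4 (every listed pair touches it), so no matching can be larger.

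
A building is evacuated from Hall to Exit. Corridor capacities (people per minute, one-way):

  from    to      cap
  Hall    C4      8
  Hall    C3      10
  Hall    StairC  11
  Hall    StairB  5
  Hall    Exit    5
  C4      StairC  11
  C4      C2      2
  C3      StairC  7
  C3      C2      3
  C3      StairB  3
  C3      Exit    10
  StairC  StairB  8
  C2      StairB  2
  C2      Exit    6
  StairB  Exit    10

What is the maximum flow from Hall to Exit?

Augment Hall→Exit: bottleneck 5, flow now 5.
Augment Hall→C3→Exit: bottleneck 10, flow now 15.
Augment Hall→StairB→Exit: bottleneck 5, flow now 20.
Augment Hall→C4→C2→Exit: bottleneck 2, flow now 22.
Augment Hall→StairC→StairB→Exit: bottleneck 5, flow now 27.
No augmenting path remains; maximum flow = 27.
In the residual graph, reachable from Hall: {Hall, C4, StairC, StairB}.
Min-cut edges: Hall→C3 (10), Hall→Exit (5), C4→C2 (2), StairB→Exit (10); capacity 10 + 5 + 2 + 10 = 27.
This cut is saturated, so no flow can exceed 27.

27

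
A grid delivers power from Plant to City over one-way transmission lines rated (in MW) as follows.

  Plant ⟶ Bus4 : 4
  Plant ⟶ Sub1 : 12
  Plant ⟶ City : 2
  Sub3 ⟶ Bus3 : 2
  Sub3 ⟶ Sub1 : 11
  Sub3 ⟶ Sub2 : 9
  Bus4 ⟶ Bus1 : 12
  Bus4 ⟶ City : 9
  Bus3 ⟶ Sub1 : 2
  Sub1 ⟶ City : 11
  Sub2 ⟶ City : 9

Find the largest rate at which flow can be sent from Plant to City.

17

Augment Plant→City: bottleneck 2, flow now 2.
Augment Plant→Bus4→City: bottleneck 4, flow now 6.
Augment Plant→Sub1→City: bottleneck 11, flow now 17.
No augmenting path remains; maximum flow = 17.
In the residual graph, reachable from Plant: {Plant, Sub1}.
Min-cut edges: Plant→Bus4 (4), Plant→City (2), Sub1→City (11); capacity 4 + 2 + 11 = 17.
This cut is saturated, so no flow can exceed 17.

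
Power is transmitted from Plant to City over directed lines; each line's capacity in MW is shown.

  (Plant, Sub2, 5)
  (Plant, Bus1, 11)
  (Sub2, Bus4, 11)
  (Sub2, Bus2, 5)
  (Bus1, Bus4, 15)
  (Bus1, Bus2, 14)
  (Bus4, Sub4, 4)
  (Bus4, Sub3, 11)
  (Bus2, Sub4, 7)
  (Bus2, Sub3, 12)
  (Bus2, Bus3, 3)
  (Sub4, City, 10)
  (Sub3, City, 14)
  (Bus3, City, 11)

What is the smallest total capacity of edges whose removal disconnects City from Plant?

16

Augment Plant→Sub2→Bus4→Sub4→City: bottleneck 4, flow now 4.
Augment Plant→Sub2→Bus4→Sub3→City: bottleneck 1, flow now 5.
Augment Plant→Bus1→Bus4→Sub3→City: bottleneck 10, flow now 15.
Augment Plant→Bus1→Bus2→Sub4→City: bottleneck 1, flow now 16.
No augmenting path remains; maximum flow = 16.
By max-flow min-cut, the minimum cut capacity equals the max flow.
In the residual graph, reachable from Plant: {Plant}.
Min-cut edges: Plant→Sub2 (5), Plant→Bus1 (11); capacity 5 + 11 = 16.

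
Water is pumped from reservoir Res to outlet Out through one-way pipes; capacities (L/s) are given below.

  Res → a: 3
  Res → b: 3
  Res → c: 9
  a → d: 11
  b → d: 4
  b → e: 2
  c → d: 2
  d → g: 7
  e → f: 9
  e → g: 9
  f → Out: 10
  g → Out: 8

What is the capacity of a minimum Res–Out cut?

Augment Res→a→d→g→Out: bottleneck 3, flow now 3.
Augment Res→b→d→g→Out: bottleneck 3, flow now 6.
Augment Res→c→d→g→Out: bottleneck 1, flow now 7.
Augment Res→c→d→b→e→f→Out: bottleneck 1, flow now 8. (uses reverse residual edge)
No augmenting path remains; maximum flow = 8.
By max-flow min-cut, the minimum cut capacity equals the max flow.
In the residual graph, reachable from Res: {Res, c}.
Min-cut edges: Res→a (3), Res→b (3), c→d (2); capacity 3 + 3 + 2 = 8.

8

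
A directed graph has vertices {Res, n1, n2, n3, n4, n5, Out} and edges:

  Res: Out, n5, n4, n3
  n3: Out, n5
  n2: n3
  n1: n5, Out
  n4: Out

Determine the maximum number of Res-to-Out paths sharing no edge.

Assign every edge capacity 1; by Menger, the answer equals the max flow.
Path Res→Out (+1); total 1.
Path Res→n3→Out (+1); total 2.
Path Res→n4→Out (+1); total 3.
No residual Res→Out path; max flow = 3.
Certifying cut of size 3: {Res→Out, Res→n3, Res→n4}.

3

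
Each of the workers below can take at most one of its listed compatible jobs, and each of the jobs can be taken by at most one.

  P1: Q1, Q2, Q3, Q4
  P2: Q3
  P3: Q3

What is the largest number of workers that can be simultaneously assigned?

Unit-capacity flow: source→left, listed edges, right→sink; max matching = max flow.
Augmenting path P1→Q1 (+1); matched 1.
Augmenting path P2→Q3 (+1); matched 2.
No augmenting path remains; maximum matching = 2.
König certificate: {P1, Q3} is a vertex cover of size 2 (every listed pair touches it), so no matching can be larger.

2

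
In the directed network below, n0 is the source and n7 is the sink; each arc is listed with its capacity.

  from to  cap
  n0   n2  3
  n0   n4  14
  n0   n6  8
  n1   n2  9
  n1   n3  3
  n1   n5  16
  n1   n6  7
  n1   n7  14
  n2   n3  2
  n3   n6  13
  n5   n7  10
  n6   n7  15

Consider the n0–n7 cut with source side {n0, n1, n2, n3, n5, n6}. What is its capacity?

53

Edges leaving {n0, n1, n2, n3, n5, n6}: n0→n4 (14), n1→n7 (14), n5→n7 (10), n6→n7 (15).
Cut capacity = 14 + 14 + 10 + 15 = 53.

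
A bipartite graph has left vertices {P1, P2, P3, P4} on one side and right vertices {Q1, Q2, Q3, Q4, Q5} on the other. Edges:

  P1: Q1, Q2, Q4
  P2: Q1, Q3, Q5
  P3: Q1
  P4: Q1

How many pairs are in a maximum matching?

Unit-capacity flow: source→left, listed edges, right→sink; max matching = max flow.
Augmenting path P1→Q1 (+1); matched 1.
Augmenting path P2→Q3 (+1); matched 2.
Augmenting path P3→Q1→P1→Q2 (+1); matched 3.
No augmenting path remains; maximum matching = 3.
König certificate: {P1, P2, Q1} is a vertex cover of size 3 (every listed pair touches it), so no matching can be larger.

3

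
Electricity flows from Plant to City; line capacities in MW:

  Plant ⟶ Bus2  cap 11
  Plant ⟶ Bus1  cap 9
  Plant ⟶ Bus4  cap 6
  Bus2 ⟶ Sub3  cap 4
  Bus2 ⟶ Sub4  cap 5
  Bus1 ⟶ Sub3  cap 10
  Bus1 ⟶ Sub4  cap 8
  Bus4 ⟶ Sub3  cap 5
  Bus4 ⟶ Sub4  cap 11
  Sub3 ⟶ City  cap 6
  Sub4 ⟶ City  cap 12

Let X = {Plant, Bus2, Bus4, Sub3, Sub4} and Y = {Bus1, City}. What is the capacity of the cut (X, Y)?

Edges leaving {Plant, Bus2, Bus4, Sub3, Sub4}: Plant→Bus1 (9), Sub3→City (6), Sub4→City (12).
Cut capacity = 9 + 6 + 12 = 27.

27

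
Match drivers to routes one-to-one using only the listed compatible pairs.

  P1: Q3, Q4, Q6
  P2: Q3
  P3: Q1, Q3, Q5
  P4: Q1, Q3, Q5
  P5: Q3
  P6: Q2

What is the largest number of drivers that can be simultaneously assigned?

5

Unit-capacity flow: source→left, listed edges, right→sink; max matching = max flow.
Augmenting path P1→Q3 (+1); matched 1.
Augmenting path P3→Q1 (+1); matched 2.
Augmenting path P4→Q5 (+1); matched 3.
Augmenting path P6→Q2 (+1); matched 4.
Augmenting path P2→Q3→P1→Q4 (+1); matched 5.
No augmenting path remains; maximum matching = 5.
König certificate: {P1, P3, P4, P6, Q3} is a vertex cover of size 5 (every listed pair touches it), so no matching can be larger.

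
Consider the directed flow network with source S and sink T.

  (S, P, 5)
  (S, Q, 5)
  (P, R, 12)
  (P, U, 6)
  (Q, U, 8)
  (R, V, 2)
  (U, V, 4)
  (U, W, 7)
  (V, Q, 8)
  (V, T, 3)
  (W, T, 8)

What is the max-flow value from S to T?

10

Augment S→P→R→V→T: bottleneck 2, flow now 2.
Augment S→P→U→V→T: bottleneck 1, flow now 3.
Augment S→P→U→W→T: bottleneck 2, flow now 5.
Augment S→Q→U→W→T: bottleneck 5, flow now 10.
No augmenting path remains; maximum flow = 10.
In the residual graph, reachable from S: {S}.
Min-cut edges: S→P (5), S→Q (5); capacity 5 + 5 = 10.
This cut is saturated, so no flow can exceed 10.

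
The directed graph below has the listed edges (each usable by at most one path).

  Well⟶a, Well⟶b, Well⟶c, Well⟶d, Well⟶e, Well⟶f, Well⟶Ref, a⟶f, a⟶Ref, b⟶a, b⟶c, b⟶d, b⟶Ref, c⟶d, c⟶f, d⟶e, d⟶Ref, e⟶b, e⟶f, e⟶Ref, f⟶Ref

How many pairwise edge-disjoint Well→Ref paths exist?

6

Assign every edge capacity 1; by Menger, the answer equals the max flow.
Path Well→Ref (+1); total 1.
Path Well→a→Ref (+1); total 2.
Path Well→b→Ref (+1); total 3.
Path Well→d→Ref (+1); total 4.
Path Well→e→Ref (+1); total 5.
Path Well→f→Ref (+1); total 6.
No residual Well→Ref path; max flow = 6.
Certifying cut of size 6: {Well→Ref, a→Ref, b→Ref, d→Ref, e→Ref, f→Ref}.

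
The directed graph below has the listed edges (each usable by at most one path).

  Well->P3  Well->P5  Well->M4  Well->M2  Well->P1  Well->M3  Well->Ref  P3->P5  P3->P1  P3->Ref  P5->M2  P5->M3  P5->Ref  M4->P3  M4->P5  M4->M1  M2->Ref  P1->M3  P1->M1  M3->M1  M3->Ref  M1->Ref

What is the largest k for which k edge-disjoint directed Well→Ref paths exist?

Assign every edge capacity 1; by Menger, the answer equals the max flow.
Path Well→Ref (+1); total 1.
Path Well→P3→Ref (+1); total 2.
Path Well→P5→Ref (+1); total 3.
Path Well→M2→Ref (+1); total 4.
Path Well→M3→Ref (+1); total 5.
Path Well→M4→M1→Ref (+1); total 6.
No residual Well→Ref path; max flow = 6.
Certifying cut of size 6: {M1→Ref, M2→Ref, M3→Ref, P3→Ref, P5→Ref, Well→Ref}.

6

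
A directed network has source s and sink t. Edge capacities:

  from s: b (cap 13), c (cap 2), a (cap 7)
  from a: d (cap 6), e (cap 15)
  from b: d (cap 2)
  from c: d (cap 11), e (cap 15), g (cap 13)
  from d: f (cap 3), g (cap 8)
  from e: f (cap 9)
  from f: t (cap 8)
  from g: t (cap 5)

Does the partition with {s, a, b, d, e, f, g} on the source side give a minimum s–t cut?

Given cut capacity: 2 + 8 + 5 = 15.
Augment s→c→g→t: bottleneck 2, flow now 2.
Augment s→a→d→f→t: bottleneck 3, flow now 5.
Augment s→a→d→g→t: bottleneck 3, flow now 8.
Augment s→a→e→f→t: bottleneck 1, flow now 9.
Augment s→b→d→a→e→f→t: bottleneck 2, flow now 11. (uses reverse residual edge)
No augmenting path remains; maximum flow = 11.
In the residual graph, reachable from s: {s, b}.
Min-cut edges: s→a (7), s→c (2), b→d (2); capacity 7 + 2 + 2 = 11.
Cut capacity 15 exceeds the max flow 11, so it is not minimum.

No — its capacity is 15, but the minimum cut has capacity 11.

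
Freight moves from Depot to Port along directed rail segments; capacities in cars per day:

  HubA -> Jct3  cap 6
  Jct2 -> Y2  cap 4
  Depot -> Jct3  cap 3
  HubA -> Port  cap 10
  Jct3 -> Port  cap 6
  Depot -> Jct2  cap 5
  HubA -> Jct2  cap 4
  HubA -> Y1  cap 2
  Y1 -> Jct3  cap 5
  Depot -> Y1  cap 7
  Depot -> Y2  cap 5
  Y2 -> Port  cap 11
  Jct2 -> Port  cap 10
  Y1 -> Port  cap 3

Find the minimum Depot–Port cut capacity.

19

Augment Depot→Y1→Port: bottleneck 3, flow now 3.
Augment Depot→Jct2→Port: bottleneck 5, flow now 8.
Augment Depot→Jct3→Port: bottleneck 3, flow now 11.
Augment Depot→Y2→Port: bottleneck 5, flow now 16.
Augment Depot→Y1→Jct3→Port: bottleneck 3, flow now 19.
No augmenting path remains; maximum flow = 19.
By max-flow min-cut, the minimum cut capacity equals the max flow.
In the residual graph, reachable from Depot: {Depot, Y1, Jct3}.
Min-cut edges: Depot→Jct2 (5), Depot→Y2 (5), Y1→Port (3), Jct3→Port (6); capacity 5 + 5 + 3 + 6 = 19.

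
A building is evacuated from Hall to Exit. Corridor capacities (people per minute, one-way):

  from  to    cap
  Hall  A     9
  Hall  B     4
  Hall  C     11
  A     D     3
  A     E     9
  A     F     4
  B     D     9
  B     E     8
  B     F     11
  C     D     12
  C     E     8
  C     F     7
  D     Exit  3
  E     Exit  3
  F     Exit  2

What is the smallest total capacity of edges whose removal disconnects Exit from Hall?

Augment Hall→A→D→Exit: bottleneck 3, flow now 3.
Augment Hall→A→E→Exit: bottleneck 3, flow now 6.
Augment Hall→A→F→Exit: bottleneck 2, flow now 8.
No augmenting path remains; maximum flow = 8.
By max-flow min-cut, the minimum cut capacity equals the max flow.
In the residual graph, reachable from Hall: {Hall, A, B, C, D, E, F}.
Min-cut edges: D→Exit (3), E→Exit (3), F→Exit (2); capacity 3 + 3 + 2 = 8.

8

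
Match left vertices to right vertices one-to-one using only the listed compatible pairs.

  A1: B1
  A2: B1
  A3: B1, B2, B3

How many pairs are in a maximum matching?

Unit-capacity flow: source→left, listed edges, right→sink; max matching = max flow.
Augmenting path A1→B1 (+1); matched 1.
Augmenting path A3→B2 (+1); matched 2.
No augmenting path remains; maximum matching = 2.
König certificate: {A3, B1} is a vertex cover of size 2 (every listed pair touches it), so no matching can be larger.

2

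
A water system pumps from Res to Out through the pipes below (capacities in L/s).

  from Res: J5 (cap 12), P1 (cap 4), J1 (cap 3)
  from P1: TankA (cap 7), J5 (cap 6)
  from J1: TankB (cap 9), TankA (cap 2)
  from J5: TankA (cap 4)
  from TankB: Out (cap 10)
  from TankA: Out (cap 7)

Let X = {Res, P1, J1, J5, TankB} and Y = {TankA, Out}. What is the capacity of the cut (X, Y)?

Edges leaving {Res, P1, J1, J5, TankB}: P1→TankA (7), J1→TankA (2), J5→TankA (4), TankB→Out (10).
Cut capacity = 7 + 2 + 4 + 10 = 23.

23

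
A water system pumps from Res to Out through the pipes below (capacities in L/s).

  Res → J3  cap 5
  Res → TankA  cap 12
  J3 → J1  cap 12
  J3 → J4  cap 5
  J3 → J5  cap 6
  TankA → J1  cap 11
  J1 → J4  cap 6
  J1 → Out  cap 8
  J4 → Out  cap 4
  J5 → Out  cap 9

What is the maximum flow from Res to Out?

Augment Res→J3→J1→Out: bottleneck 5, flow now 5.
Augment Res→TankA→J1→Out: bottleneck 3, flow now 8.
Augment Res→TankA→J1→J4→Out: bottleneck 4, flow now 12.
Augment Res→TankA→J1→J3→J5→Out: bottleneck 4, flow now 16. (uses reverse residual edge)
No augmenting path remains; maximum flow = 16.
In the residual graph, reachable from Res: {Res, TankA}.
Min-cut edges: Res→J3 (5), TankA→J1 (11); capacity 5 + 11 = 16.
This cut is saturated, so no flow can exceed 16.

16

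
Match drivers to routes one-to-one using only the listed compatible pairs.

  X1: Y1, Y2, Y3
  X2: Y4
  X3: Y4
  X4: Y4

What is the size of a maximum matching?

2

Unit-capacity flow: source→left, listed edges, right→sink; max matching = max flow.
Augmenting path X1→Y1 (+1); matched 1.
Augmenting path X2→Y4 (+1); matched 2.
No augmenting path remains; maximum matching = 2.
König certificate: {X1, Y4} is a vertex cover of size 2 (every listed pair touches it), so no matching can be larger.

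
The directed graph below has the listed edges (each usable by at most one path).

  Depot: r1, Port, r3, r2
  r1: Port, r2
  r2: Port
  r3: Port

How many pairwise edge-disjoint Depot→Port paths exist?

4

Assign every edge capacity 1; by Menger, the answer equals the max flow.
Path Depot→Port (+1); total 1.
Path Depot→r1→Port (+1); total 2.
Path Depot→r2→Port (+1); total 3.
Path Depot→r3→Port (+1); total 4.
No residual Depot→Port path; max flow = 4.
Certifying cut of size 4: {Depot→Port, Depot→r1, Depot→r2, Depot→r3}.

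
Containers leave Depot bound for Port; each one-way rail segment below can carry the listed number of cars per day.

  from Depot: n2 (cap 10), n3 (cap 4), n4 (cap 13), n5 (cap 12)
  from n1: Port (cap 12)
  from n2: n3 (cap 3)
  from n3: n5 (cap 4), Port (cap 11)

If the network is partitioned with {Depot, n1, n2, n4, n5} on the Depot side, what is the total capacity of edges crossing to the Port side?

Edges leaving {Depot, n1, n2, n4, n5}: Depot→n3 (4), n1→Port (12), n2→n3 (3).
Cut capacity = 4 + 12 + 3 = 19.

19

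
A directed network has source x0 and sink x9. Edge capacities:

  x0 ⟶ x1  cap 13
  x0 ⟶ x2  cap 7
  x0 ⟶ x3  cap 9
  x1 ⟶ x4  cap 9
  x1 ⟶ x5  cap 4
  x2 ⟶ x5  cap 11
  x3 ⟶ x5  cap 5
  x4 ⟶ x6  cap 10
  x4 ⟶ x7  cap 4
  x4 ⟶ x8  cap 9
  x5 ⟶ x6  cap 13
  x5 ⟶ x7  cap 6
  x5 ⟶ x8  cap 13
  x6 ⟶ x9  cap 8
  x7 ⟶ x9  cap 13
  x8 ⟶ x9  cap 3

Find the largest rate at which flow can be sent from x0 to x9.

21

Augment x0→x1→x4→x6→x9: bottleneck 8, flow now 8.
Augment x0→x1→x4→x7→x9: bottleneck 1, flow now 9.
Augment x0→x1→x5→x7→x9: bottleneck 4, flow now 13.
Augment x0→x2→x5→x7→x9: bottleneck 2, flow now 15.
Augment x0→x2→x5→x8→x9: bottleneck 3, flow now 18.
Augment x0→x2→x5→x6→x4→x7→x9: bottleneck 2, flow now 20. (uses reverse residual edge)
Augment x0→x3→x5→x6→x4→x7→x9: bottleneck 1, flow now 21. (uses reverse residual edge)
No augmenting path remains; maximum flow = 21.
In the residual graph, reachable from x0: {x0, x1, x2, x3, x4, x5, x6, x8}.
Min-cut edges: x4→x7 (4), x5→x7 (6), x6→x9 (8), x8→x9 (3); capacity 4 + 6 + 8 + 3 = 21.
This cut is saturated, so no flow can exceed 21.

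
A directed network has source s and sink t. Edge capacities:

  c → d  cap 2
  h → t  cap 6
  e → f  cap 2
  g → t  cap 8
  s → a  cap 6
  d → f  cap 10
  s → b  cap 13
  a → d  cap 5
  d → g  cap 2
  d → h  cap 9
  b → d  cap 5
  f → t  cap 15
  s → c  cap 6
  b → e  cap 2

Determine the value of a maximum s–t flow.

14

Augment s→a→d→f→t: bottleneck 5, flow now 5.
Augment s→b→d→f→t: bottleneck 5, flow now 10.
Augment s→b→e→f→t: bottleneck 2, flow now 12.
Augment s→c→d→g→t: bottleneck 2, flow now 14.
No augmenting path remains; maximum flow = 14.
In the residual graph, reachable from s: {s, a, b, c}.
Min-cut edges: a→d (5), b→d (5), b→e (2), c→d (2); capacity 5 + 5 + 2 + 2 = 14.
This cut is saturated, so no flow can exceed 14.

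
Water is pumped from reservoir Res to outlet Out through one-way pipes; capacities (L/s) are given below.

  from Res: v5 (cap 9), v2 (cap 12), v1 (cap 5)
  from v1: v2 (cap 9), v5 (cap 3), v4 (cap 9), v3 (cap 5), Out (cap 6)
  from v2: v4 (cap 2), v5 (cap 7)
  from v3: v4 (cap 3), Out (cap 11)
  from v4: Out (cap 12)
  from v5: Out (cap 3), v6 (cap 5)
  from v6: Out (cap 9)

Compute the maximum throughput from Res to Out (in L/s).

15

Augment Res→v1→Out: bottleneck 5, flow now 5.
Augment Res→v5→Out: bottleneck 3, flow now 8.
Augment Res→v2→v4→Out: bottleneck 2, flow now 10.
Augment Res→v5→v6→Out: bottleneck 5, flow now 15.
No augmenting path remains; maximum flow = 15.
In the residual graph, reachable from Res: {Res, v2, v5}.
Min-cut edges: Res→v1 (5), v2→v4 (2), v5→v6 (5), v5→Out (3); capacity 5 + 2 + 5 + 3 = 15.
This cut is saturated, so no flow can exceed 15.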